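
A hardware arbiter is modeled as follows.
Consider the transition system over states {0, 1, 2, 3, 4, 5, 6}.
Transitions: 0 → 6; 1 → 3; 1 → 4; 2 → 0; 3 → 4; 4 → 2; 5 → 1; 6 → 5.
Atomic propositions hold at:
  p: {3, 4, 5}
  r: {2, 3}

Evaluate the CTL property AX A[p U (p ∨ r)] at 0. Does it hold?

Sat(p ∨ r) = {2, 3, 4, 5}
A[p U (p ∨ r)]: least fixpoint, start Z0 = Sat((p ∨ r)) = {2, 3, 4, 5}, add states in Sat(p) with every successor in Z. Already a fixed point.
Sat(A[p U (p ∨ r)]) = {2, 3, 4, 5}
Sat(AX A[p U (p ∨ r)]) = {s : every successor in {2, 3, 4, 5}} = {1, 3, 4, 6}
0 ∉ Sat(AX A[p U (p ∨ r)]) = {1, 3, 4, 6}, so the formula does not hold at 0.

No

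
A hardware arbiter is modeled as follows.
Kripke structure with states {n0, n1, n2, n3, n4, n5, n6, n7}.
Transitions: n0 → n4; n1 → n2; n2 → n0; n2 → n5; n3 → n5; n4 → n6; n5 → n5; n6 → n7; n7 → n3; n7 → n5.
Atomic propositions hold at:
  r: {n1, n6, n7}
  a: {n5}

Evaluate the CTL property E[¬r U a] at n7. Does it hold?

Sat(¬r) = {n0, n2, n3, n4, n5}
E[¬r U a]: least fixpoint, start Z0 = Sat(a) = {n5}, add states in Sat(¬r) with some successor in Z. Z1 = {n2, n3, n5}; fixed.
Sat(E[¬r U a]) = {n2, n3, n5}
n7 ∉ Sat(E[¬r U a]) = {n2, n3, n5}, so the formula does not hold at n7.

No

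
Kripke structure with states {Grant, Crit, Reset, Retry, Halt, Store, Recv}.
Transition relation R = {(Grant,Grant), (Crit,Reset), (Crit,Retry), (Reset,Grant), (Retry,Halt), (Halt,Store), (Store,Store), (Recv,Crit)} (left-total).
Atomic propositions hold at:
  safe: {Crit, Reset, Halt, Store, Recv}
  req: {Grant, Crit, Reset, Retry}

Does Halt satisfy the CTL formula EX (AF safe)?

AF safe: least fixpoint, start Z0 = {Crit, Reset, Halt, Store, Recv}, add states with every successor in Z. Z1 = {Crit, Reset, Retry, Halt, Store, Recv}; fixed.
Sat(AF safe) = {Crit, Reset, Retry, Halt, Store, Recv}
Sat(EX (AF safe)) = {s : some successor in {Crit, Reset, Retry, Halt, Store, Recv}} = {Crit, Retry, Halt, Store, Recv}
Halt ∈ Sat(EX (AF safe)) = {Crit, Retry, Halt, Store, Recv}, so the formula holds at Halt.

Yes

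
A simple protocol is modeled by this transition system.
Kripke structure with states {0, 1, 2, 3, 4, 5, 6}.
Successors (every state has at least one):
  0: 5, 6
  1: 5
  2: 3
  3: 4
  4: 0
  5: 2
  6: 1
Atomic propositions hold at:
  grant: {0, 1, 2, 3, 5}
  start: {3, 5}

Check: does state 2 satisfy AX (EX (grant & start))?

No

Sat(grant & start) = {3, 5}
Sat(EX (grant & start)) = {s : some successor in {3, 5}} = {0, 1, 2}
Sat(AX (EX (grant & start))) = {s : every successor in {0, 1, 2}} = {4, 5, 6}
2 ∉ Sat(AX (EX (grant & start))) = {4, 5, 6}, so the formula does not hold at 2.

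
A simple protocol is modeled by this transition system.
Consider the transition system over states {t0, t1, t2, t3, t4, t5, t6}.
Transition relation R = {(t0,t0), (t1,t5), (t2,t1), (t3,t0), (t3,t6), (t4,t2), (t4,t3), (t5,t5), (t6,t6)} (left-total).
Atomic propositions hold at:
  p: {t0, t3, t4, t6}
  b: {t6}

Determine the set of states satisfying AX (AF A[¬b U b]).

Sat(¬b) = {t0, t1, t2, t3, t4, t5}
A[¬b U b]: least fixpoint, start Z0 = Sat(b) = {t6}, add states in Sat(¬b) with every successor in Z. Already a fixed point.
Sat(A[¬b U b]) = {t6}
AF A[¬b U b]: least fixpoint, start Z0 = {t6}, add states with every successor in Z. Already a fixed point.
Sat(AF A[¬b U b]) = {t6}
Sat(AX (AF A[¬b U b])) = {s : every successor in {t6}} = {t6}

{t6}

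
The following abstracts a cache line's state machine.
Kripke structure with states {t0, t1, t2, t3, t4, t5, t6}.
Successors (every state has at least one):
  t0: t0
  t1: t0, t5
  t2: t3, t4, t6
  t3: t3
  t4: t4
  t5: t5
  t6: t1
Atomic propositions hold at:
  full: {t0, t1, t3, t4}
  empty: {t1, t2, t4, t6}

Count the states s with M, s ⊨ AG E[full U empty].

1

E[full U empty]: least fixpoint, start Z0 = Sat(empty) = {t1, t2, t4, t6}, add states in Sat(full) with some successor in Z. Already a fixed point.
Sat(E[full U empty]) = {t1, t2, t4, t6}
AG E[full U empty]: greatest fixpoint, start Z0 = {t1, t2, t4, t6}, keep only states in Sat with every successor in Z. Z1 = {t4, t6}; Z2 = {t4}; fixed.
Sat(AG E[full U empty]) = {t4}
|Sat(AG E[full U empty])| = |{t4}| = 1.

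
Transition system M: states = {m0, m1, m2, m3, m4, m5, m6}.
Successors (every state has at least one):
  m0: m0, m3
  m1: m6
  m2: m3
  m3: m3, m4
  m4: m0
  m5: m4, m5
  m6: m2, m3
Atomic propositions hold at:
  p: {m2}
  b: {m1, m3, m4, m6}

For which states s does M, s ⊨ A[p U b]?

A[p U b]: least fixpoint, start Z0 = Sat(b) = {m1, m3, m4, m6}, add states in Sat(p) with every successor in Z. Z1 = {m1, m2, m3, m4, m6}; fixed.
Sat(A[p U b]) = {m1, m2, m3, m4, m6}

{m1, m2, m3, m4, m6}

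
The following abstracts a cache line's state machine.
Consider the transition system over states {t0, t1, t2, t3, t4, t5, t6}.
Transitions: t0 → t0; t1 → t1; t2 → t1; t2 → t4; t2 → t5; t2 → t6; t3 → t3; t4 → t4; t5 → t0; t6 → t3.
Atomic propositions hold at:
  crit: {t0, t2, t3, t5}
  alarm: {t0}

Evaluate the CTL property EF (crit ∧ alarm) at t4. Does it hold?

Sat(crit ∧ alarm) = {t0}
EF (crit ∧ alarm): least fixpoint, start Z0 = {t0}, add states with some successor in Z. Z1 = {t0, t5}; Z2 = {t0, t2, t5}; fixed.
Sat(EF (crit ∧ alarm)) = {t0, t2, t5}
t4 ∉ Sat(EF (crit ∧ alarm)) = {t0, t2, t5}, so the formula does not hold at t4.

No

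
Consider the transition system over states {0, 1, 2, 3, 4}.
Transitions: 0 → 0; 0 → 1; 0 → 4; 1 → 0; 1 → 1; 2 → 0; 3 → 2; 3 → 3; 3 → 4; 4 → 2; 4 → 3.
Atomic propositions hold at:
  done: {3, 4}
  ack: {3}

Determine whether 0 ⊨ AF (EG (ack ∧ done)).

Sat(ack ∧ done) = {3}
EG (ack ∧ done): greatest fixpoint, start Z0 = {3}, keep only states in Sat with some successor in Z. Already a fixed point.
Sat(EG (ack ∧ done)) = {3}
AF (EG (ack ∧ done)): least fixpoint, start Z0 = {3}, add states with every successor in Z. Already a fixed point.
Sat(AF (EG (ack ∧ done))) = {3}
0 ∉ Sat(AF (EG (ack ∧ done))) = {3}, so the formula does not hold at 0.

No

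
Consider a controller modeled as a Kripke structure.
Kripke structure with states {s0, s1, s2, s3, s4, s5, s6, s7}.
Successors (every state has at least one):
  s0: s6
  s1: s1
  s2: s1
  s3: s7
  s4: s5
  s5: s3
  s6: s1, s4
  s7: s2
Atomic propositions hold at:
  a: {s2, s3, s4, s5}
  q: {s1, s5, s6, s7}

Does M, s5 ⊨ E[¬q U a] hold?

Yes

Sat(¬q) = {s0, s2, s3, s4}
E[¬q U a]: least fixpoint, start Z0 = Sat(a) = {s2, s3, s4, s5}, add states in Sat(¬q) with some successor in Z. Already a fixed point.
Sat(E[¬q U a]) = {s2, s3, s4, s5}
s5 ∈ Sat(E[¬q U a]) = {s2, s3, s4, s5}, so the formula holds at s5.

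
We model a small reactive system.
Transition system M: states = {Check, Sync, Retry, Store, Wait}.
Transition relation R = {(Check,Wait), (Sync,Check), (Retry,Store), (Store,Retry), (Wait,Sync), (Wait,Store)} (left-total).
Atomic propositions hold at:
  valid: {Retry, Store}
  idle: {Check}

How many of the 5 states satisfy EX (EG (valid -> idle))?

Sat(valid -> idle) = {Check, Sync, Wait}
EG (valid -> idle): greatest fixpoint, start Z0 = {Check, Sync, Wait}, keep only states in Sat with some successor in Z. Already a fixed point.
Sat(EG (valid -> idle)) = {Check, Sync, Wait}
Sat(EX (EG (valid -> idle))) = {s : some successor in {Check, Sync, Wait}} = {Check, Sync, Wait}
|Sat(EX (EG (valid -> idle)))| = |{Check, Sync, Wait}| = 3.

3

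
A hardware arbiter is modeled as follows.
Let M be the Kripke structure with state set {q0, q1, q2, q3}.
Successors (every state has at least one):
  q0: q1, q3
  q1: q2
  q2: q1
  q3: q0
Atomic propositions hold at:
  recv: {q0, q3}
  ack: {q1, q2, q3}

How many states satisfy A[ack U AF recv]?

AF recv: least fixpoint, start Z0 = {q0, q3}, add states with every successor in Z. Already a fixed point.
Sat(AF recv) = {q0, q3}
A[ack U AF recv]: least fixpoint, start Z0 = Sat(AF recv) = {q0, q3}, add states in Sat(ack) with every successor in Z. Already a fixed point.
Sat(A[ack U AF recv]) = {q0, q3}
|Sat(A[ack U AF recv])| = |{q0, q3}| = 2.

2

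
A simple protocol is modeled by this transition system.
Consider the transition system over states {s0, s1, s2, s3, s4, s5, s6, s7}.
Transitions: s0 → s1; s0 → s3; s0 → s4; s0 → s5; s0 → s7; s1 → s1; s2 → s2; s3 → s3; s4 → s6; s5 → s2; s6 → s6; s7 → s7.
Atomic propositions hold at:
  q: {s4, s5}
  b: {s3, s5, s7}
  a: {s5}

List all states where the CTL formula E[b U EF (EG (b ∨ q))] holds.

Sat(b ∨ q) = {s3, s4, s5, s7}
EG (b ∨ q): greatest fixpoint, start Z0 = {s3, s4, s5, s7}, keep only states in Sat with some successor in Z. Z1 = {s3, s7}; fixed.
Sat(EG (b ∨ q)) = {s3, s7}
EF (EG (b ∨ q)): least fixpoint, start Z0 = {s3, s7}, add states with some successor in Z. Z1 = {s0, s3, s7}; fixed.
Sat(EF (EG (b ∨ q))) = {s0, s3, s7}
E[b U EF (EG (b ∨ q))]: least fixpoint, start Z0 = Sat(EF (EG (b ∨ q))) = {s0, s3, s7}, add states in Sat(b) with some successor in Z. Already a fixed point.
Sat(E[b U EF (EG (b ∨ q))]) = {s0, s3, s7}

{s0, s3, s7}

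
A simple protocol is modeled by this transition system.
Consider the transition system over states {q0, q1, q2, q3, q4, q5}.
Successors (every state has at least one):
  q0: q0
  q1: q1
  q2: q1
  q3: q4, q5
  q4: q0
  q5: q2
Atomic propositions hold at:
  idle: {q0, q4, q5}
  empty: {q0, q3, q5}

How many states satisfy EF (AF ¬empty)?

Sat(¬empty) = {q1, q2, q4}
AF ¬empty: least fixpoint, start Z0 = {q1, q2, q4}, add states with every successor in Z. Z1 = {q1, q2, q4, q5}; Z2 = {q1, q2, q3, q4, q5}; fixed.
Sat(AF ¬empty) = {q1, q2, q3, q4, q5}
EF (AF ¬empty): least fixpoint, start Z0 = {q1, q2, q3, q4, q5}, add states with some successor in Z. Already a fixed point.
Sat(EF (AF ¬empty)) = {q1, q2, q3, q4, q5}
|Sat(EF (AF ¬empty))| = |{q1, q2, q3, q4, q5}| = 5.

5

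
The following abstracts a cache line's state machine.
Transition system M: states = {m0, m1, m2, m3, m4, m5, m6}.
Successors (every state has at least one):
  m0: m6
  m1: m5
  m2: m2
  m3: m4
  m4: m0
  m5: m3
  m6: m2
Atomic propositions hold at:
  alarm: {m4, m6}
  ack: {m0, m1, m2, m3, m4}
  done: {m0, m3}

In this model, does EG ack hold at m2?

Yes

EG ack: greatest fixpoint, start Z0 = {m0, m1, m2, m3, m4}, keep only states in Sat with some successor in Z. Z1 = {m2, m3, m4}; Z2 = {m2, m3}; Z3 = {m2}; fixed.
Sat(EG ack) = {m2}
m2 ∈ Sat(EG ack) = {m2}, so the formula holds at m2.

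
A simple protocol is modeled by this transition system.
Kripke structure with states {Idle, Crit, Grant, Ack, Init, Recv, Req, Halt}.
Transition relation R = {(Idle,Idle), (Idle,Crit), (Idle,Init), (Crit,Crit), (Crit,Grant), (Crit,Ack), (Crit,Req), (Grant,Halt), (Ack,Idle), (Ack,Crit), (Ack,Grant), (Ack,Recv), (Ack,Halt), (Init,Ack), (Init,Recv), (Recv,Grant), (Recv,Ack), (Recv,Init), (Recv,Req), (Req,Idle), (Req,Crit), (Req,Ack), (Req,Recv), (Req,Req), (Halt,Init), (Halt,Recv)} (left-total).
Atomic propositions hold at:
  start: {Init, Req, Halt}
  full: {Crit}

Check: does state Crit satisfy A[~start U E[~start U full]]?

Yes

Sat(~start) = {Idle, Crit, Grant, Ack, Recv}
E[~start U full]: least fixpoint, start Z0 = Sat(full) = {Crit}, add states in Sat(~start) with some successor in Z. Z1 = {Idle, Crit, Ack}; Z2 = {Idle, Crit, Ack, Recv}; fixed.
Sat(E[~start U full]) = {Idle, Crit, Ack, Recv}
A[~start U E[~start U full]]: least fixpoint, start Z0 = Sat(E[~start U full]) = {Idle, Crit, Ack, Recv}, add states in Sat(~start) with every successor in Z. Already a fixed point.
Sat(A[~start U E[~start U full]]) = {Idle, Crit, Ack, Recv}
Crit ∈ Sat(A[~start U E[~start U full]]) = {Idle, Crit, Ack, Recv}, so the formula holds at Crit.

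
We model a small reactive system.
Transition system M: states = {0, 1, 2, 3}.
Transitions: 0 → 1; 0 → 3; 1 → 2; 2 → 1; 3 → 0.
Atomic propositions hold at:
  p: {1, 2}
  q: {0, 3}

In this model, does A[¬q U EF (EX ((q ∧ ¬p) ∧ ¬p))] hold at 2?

Sat(¬q) = {1, 2}
Sat(¬p) = {0, 3}
Sat(q ∧ ¬p) = {0, 3}
Sat((q ∧ ¬p) ∧ ¬p) = {0, 3}
Sat(EX ((q ∧ ¬p) ∧ ¬p)) = {s : some successor in {0, 3}} = {0, 3}
EF (EX ((q ∧ ¬p) ∧ ¬p)): least fixpoint, start Z0 = {0, 3}, add states with some successor in Z. Already a fixed point.
Sat(EF (EX ((q ∧ ¬p) ∧ ¬p))) = {0, 3}
A[¬q U EF (EX ((q ∧ ¬p) ∧ ¬p))]: least fixpoint, start Z0 = Sat(EF (EX ((q ∧ ¬p) ∧ ¬p))) = {0, 3}, add states in Sat(¬q) with every successor in Z. Already a fixed point.
Sat(A[¬q U EF (EX ((q ∧ ¬p) ∧ ¬p))]) = {0, 3}
2 ∉ Sat(A[¬q U EF (EX ((q ∧ ¬p) ∧ ¬p))]) = {0, 3}, so the formula does not hold at 2.

No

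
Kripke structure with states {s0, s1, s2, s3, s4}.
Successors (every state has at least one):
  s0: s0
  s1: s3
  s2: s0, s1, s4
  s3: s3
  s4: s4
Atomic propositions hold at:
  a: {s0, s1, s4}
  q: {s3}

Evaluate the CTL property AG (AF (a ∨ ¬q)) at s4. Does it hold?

Yes

Sat(¬q) = {s0, s1, s2, s4}
Sat(a ∨ ¬q) = {s0, s1, s2, s4}
AF (a ∨ ¬q): least fixpoint, start Z0 = {s0, s1, s2, s4}, add states with every successor in Z. Already a fixed point.
Sat(AF (a ∨ ¬q)) = {s0, s1, s2, s4}
AG (AF (a ∨ ¬q)): greatest fixpoint, start Z0 = {s0, s1, s2, s4}, keep only states in Sat with every successor in Z. Z1 = {s0, s2, s4}; Z2 = {s0, s4}; fixed.
Sat(AG (AF (a ∨ ¬q))) = {s0, s4}
s4 ∈ Sat(AG (AF (a ∨ ¬q))) = {s0, s4}, so the formula holds at s4.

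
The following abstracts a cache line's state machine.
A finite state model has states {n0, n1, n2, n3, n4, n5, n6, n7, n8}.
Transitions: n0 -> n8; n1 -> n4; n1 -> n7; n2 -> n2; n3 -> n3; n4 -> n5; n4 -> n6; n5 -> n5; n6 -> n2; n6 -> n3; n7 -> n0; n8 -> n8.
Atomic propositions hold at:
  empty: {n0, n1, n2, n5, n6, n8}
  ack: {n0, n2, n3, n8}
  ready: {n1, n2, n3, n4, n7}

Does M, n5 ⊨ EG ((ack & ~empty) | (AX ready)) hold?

No

Sat(~empty) = {n3, n4, n7}
Sat(ack & ~empty) = {n3}
Sat(AX ready) = {s : every successor in {n1, n2, n3, n4, n7}} = {n1, n2, n3, n6}
Sat((ack & ~empty) | (AX ready)) = {n1, n2, n3, n6}
EG ((ack & ~empty) | (AX ready)): greatest fixpoint, start Z0 = {n1, n2, n3, n6}, keep only states in Sat with some successor in Z. Z1 = {n2, n3, n6}; fixed.
Sat(EG ((ack & ~empty) | (AX ready))) = {n2, n3, n6}
n5 ∉ Sat(EG ((ack & ~empty) | (AX ready))) = {n2, n3, n6}, so the formula does not hold at n5.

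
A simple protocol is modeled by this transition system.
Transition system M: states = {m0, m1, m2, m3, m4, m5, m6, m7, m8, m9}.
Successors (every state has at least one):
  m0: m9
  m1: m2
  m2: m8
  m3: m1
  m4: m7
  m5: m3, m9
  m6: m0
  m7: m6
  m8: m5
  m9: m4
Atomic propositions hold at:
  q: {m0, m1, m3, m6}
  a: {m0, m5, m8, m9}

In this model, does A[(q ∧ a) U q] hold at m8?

Sat(q ∧ a) = {m0}
A[(q ∧ a) U q]: least fixpoint, start Z0 = Sat(q) = {m0, m1, m3, m6}, add states in Sat(q ∧ a) with every successor in Z. Already a fixed point.
Sat(A[(q ∧ a) U q]) = {m0, m1, m3, m6}
m8 ∉ Sat(A[(q ∧ a) U q]) = {m0, m1, m3, m6}, so the formula does not hold at m8.

No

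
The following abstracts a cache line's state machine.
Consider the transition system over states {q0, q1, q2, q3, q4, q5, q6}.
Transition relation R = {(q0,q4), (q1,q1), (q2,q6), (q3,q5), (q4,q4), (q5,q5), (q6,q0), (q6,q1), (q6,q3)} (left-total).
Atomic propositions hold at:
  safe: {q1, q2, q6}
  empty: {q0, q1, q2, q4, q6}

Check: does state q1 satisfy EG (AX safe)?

Sat(AX safe) = {s : every successor in {q1, q2, q6}} = {q1, q2}
EG (AX safe): greatest fixpoint, start Z0 = {q1, q2}, keep only states in Sat with some successor in Z. Z1 = {q1}; fixed.
Sat(EG (AX safe)) = {q1}
q1 ∈ Sat(EG (AX safe)) = {q1}, so the formula holds at q1.

Yes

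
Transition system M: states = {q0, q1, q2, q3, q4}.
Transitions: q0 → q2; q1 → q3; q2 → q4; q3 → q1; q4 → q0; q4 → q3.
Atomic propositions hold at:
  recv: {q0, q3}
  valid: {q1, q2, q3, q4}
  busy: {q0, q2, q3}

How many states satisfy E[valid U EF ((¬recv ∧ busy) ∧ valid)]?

Sat(¬recv) = {q1, q2, q4}
Sat(¬recv ∧ busy) = {q2}
Sat((¬recv ∧ busy) ∧ valid) = {q2}
EF ((¬recv ∧ busy) ∧ valid): least fixpoint, start Z0 = {q2}, add states with some successor in Z. Z1 = {q0, q2}; Z2 = {q0, q2, q4}; fixed.
Sat(EF ((¬recv ∧ busy) ∧ valid)) = {q0, q2, q4}
E[valid U EF ((¬recv ∧ busy) ∧ valid)]: least fixpoint, start Z0 = Sat(EF ((¬recv ∧ busy) ∧ valid)) = {q0, q2, q4}, add states in Sat(valid) with some successor in Z. Already a fixed point.
Sat(E[valid U EF ((¬recv ∧ busy) ∧ valid)]) = {q0, q2, q4}
|Sat(E[valid U EF ((¬recv ∧ busy) ∧ valid)])| = |{q0, q2, q4}| = 3.

3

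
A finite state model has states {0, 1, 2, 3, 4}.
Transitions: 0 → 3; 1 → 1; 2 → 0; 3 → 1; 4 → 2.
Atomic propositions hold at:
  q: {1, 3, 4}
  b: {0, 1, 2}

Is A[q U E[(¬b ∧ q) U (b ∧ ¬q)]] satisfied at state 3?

No

Sat(¬b) = {3, 4}
Sat(¬b ∧ q) = {3, 4}
Sat(¬q) = {0, 2}
Sat(b ∧ ¬q) = {0, 2}
E[(¬b ∧ q) U (b ∧ ¬q)]: least fixpoint, start Z0 = Sat((b ∧ ¬q)) = {0, 2}, add states in Sat(¬b ∧ q) with some successor in Z. Z1 = {0, 2, 4}; fixed.
Sat(E[(¬b ∧ q) U (b ∧ ¬q)]) = {0, 2, 4}
A[q U E[(¬b ∧ q) U (b ∧ ¬q)]]: least fixpoint, start Z0 = Sat(E[(¬b ∧ q) U (b ∧ ¬q)]) = {0, 2, 4}, add states in Sat(q) with every successor in Z. Already a fixed point.
Sat(A[q U E[(¬b ∧ q) U (b ∧ ¬q)]]) = {0, 2, 4}
3 ∉ Sat(A[q U E[(¬b ∧ q) U (b ∧ ¬q)]]) = {0, 2, 4}, so the formula does not hold at 3.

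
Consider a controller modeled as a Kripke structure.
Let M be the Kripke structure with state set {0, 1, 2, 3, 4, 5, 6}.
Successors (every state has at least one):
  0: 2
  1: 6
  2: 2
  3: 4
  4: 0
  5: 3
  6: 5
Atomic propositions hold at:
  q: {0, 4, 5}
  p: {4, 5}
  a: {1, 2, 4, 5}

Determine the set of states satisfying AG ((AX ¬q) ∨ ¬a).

Sat(¬q) = {1, 2, 3, 6}
Sat(AX ¬q) = {s : every successor in {1, 2, 3, 6}} = {0, 1, 2, 5}
Sat(¬a) = {0, 3, 6}
Sat((AX ¬q) ∨ ¬a) = {0, 1, 2, 3, 5, 6}
AG ((AX ¬q) ∨ ¬a): greatest fixpoint, start Z0 = {0, 1, 2, 3, 5, 6}, keep only states in Sat with every successor in Z. Z1 = {0, 1, 2, 5, 6}; Z2 = {0, 1, 2, 6}; Z3 = {0, 1, 2}; Z4 = {0, 2}; fixed.
Sat(AG ((AX ¬q) ∨ ¬a)) = {0, 2}

{0, 2}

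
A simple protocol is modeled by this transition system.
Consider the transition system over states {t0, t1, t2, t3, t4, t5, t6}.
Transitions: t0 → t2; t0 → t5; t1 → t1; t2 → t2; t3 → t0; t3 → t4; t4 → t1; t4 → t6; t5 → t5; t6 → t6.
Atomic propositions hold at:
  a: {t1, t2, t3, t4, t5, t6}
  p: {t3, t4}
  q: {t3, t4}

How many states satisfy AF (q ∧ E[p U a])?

E[p U a]: least fixpoint, start Z0 = Sat(a) = {t1, t2, t3, t4, t5, t6}, add states in Sat(p) with some successor in Z. Already a fixed point.
Sat(E[p U a]) = {t1, t2, t3, t4, t5, t6}
Sat(q ∧ E[p U a]) = {t3, t4}
AF (q ∧ E[p U a]): least fixpoint, start Z0 = {t3, t4}, add states with every successor in Z. Already a fixed point.
Sat(AF (q ∧ E[p U a])) = {t3, t4}
|Sat(AF (q ∧ E[p U a]))| = |{t3, t4}| = 2.

2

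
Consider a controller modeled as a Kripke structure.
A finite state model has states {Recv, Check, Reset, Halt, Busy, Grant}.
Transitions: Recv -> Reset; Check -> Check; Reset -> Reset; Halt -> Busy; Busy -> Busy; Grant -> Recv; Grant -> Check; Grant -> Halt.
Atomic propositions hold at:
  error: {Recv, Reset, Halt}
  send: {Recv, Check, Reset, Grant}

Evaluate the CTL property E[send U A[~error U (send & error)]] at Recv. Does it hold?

Sat(~error) = {Check, Busy, Grant}
Sat(send & error) = {Recv, Reset}
A[~error U (send & error)]: least fixpoint, start Z0 = Sat((send & error)) = {Recv, Reset}, add states in Sat(~error) with every successor in Z. Already a fixed point.
Sat(A[~error U (send & error)]) = {Recv, Reset}
E[send U A[~error U (send & error)]]: least fixpoint, start Z0 = Sat(A[~error U (send & error)]) = {Recv, Reset}, add states in Sat(send) with some successor in Z. Z1 = {Recv, Reset, Grant}; fixed.
Sat(E[send U A[~error U (send & error)]]) = {Recv, Reset, Grant}
Recv ∈ Sat(E[send U A[~error U (send & error)]]) = {Recv, Reset, Grant}, so the formula holds at Recv.

Yes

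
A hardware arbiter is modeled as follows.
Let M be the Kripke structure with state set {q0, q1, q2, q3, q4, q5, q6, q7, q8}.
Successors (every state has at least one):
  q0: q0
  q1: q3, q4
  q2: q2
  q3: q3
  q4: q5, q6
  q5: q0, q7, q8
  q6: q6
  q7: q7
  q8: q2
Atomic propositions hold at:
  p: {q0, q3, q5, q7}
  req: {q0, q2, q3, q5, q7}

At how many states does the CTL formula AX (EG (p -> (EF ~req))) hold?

Sat(~req) = {q1, q4, q6, q8}
EF ~req: least fixpoint, start Z0 = {q1, q4, q6, q8}, add states with some successor in Z. Z1 = {q1, q4, q5, q6, q8}; fixed.
Sat(EF ~req) = {q1, q4, q5, q6, q8}
Sat(p -> (EF ~req)) = {q1, q2, q4, q5, q6, q8}
EG (p -> (EF ~req)): greatest fixpoint, start Z0 = {q1, q2, q4, q5, q6, q8}, keep only states in Sat with some successor in Z. Already a fixed point.
Sat(EG (p -> (EF ~req))) = {q1, q2, q4, q5, q6, q8}
Sat(AX (EG (p -> (EF ~req)))) = {s : every successor in {q1, q2, q4, q5, q6, q8}} = {q2, q4, q6, q8}
|Sat(AX (EG (p -> (EF ~req))))| = |{q2, q4, q6, q8}| = 4.

4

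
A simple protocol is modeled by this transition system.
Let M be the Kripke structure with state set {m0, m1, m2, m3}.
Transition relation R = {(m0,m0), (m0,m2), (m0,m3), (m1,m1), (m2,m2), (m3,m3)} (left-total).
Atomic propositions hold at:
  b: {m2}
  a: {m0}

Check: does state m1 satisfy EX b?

No

Sat(EX b) = {s : some successor in {m2}} = {m0, m2}
m1 ∉ Sat(EX b) = {m0, m2}, so the formula does not hold at m1.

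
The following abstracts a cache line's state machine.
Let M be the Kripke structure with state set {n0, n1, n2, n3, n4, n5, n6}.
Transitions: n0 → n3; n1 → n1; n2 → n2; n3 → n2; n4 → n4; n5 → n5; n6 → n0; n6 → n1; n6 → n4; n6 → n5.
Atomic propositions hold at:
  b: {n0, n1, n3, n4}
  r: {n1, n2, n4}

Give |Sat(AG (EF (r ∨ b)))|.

5

Sat(r ∨ b) = {n0, n1, n2, n3, n4}
EF (r ∨ b): least fixpoint, start Z0 = {n0, n1, n2, n3, n4}, add states with some successor in Z. Z1 = {n0, n1, n2, n3, n4, n6}; fixed.
Sat(EF (r ∨ b)) = {n0, n1, n2, n3, n4, n6}
AG (EF (r ∨ b)): greatest fixpoint, start Z0 = {n0, n1, n2, n3, n4, n6}, keep only states in Sat with every successor in Z. Z1 = {n0, n1, n2, n3, n4}; fixed.
Sat(AG (EF (r ∨ b))) = {n0, n1, n2, n3, n4}
|Sat(AG (EF (r ∨ b)))| = |{n0, n1, n2, n3, n4}| = 5.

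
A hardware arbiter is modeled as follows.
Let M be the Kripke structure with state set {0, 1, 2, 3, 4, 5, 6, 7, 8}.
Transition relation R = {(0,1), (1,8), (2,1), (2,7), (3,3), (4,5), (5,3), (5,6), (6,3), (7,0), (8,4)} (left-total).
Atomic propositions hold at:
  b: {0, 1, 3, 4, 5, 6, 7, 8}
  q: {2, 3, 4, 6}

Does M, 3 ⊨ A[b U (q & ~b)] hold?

Sat(~b) = {2}
Sat(q & ~b) = {2}
A[b U (q & ~b)]: least fixpoint, start Z0 = Sat((q & ~b)) = {2}, add states in Sat(b) with every successor in Z. Already a fixed point.
Sat(A[b U (q & ~b)]) = {2}
3 ∉ Sat(A[b U (q & ~b)]) = {2}, so the formula does not hold at 3.

No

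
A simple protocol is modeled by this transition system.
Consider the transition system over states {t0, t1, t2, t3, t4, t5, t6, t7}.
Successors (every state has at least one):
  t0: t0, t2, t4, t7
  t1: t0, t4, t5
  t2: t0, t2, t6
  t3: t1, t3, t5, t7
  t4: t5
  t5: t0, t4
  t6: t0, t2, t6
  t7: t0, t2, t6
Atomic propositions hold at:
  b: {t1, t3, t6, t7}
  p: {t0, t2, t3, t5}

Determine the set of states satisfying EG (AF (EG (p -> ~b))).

{t0, t1, t2, t4, t5, t6, t7}

Sat(~b) = {t0, t2, t4, t5}
Sat(p -> ~b) = {t0, t1, t2, t4, t5, t6, t7}
EG (p -> ~b): greatest fixpoint, start Z0 = {t0, t1, t2, t4, t5, t6, t7}, keep only states in Sat with some successor in Z. Already a fixed point.
Sat(EG (p -> ~b)) = {t0, t1, t2, t4, t5, t6, t7}
AF (EG (p -> ~b)): least fixpoint, start Z0 = {t0, t1, t2, t4, t5, t6, t7}, add states with every successor in Z. Already a fixed point.
Sat(AF (EG (p -> ~b))) = {t0, t1, t2, t4, t5, t6, t7}
EG (AF (EG (p -> ~b))): greatest fixpoint, start Z0 = {t0, t1, t2, t4, t5, t6, t7}, keep only states in Sat with some successor in Z. Already a fixed point.
Sat(EG (AF (EG (p -> ~b)))) = {t0, t1, t2, t4, t5, t6, t7}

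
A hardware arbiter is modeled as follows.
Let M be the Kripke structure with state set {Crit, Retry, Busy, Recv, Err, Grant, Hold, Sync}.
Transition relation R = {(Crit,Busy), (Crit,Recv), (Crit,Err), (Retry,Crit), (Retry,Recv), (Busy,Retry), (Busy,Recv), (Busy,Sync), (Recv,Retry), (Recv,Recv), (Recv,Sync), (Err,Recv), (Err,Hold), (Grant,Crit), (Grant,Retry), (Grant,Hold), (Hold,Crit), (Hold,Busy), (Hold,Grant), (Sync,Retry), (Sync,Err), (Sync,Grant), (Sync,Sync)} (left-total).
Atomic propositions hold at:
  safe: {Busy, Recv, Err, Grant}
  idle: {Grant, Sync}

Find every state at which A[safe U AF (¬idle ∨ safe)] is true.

Sat(¬idle) = {Crit, Retry, Busy, Recv, Err, Hold}
Sat(¬idle ∨ safe) = {Crit, Retry, Busy, Recv, Err, Grant, Hold}
AF (¬idle ∨ safe): least fixpoint, start Z0 = {Crit, Retry, Busy, Recv, Err, Grant, Hold}, add states with every successor in Z. Already a fixed point.
Sat(AF (¬idle ∨ safe)) = {Crit, Retry, Busy, Recv, Err, Grant, Hold}
A[safe U AF (¬idle ∨ safe)]: least fixpoint, start Z0 = Sat(AF (¬idle ∨ safe)) = {Crit, Retry, Busy, Recv, Err, Grant, Hold}, add states in Sat(safe) with every successor in Z. Already a fixed point.
Sat(A[safe U AF (¬idle ∨ safe)]) = {Crit, Retry, Busy, Recv, Err, Grant, Hold}

{Crit, Retry, Busy, Recv, Err, Grant, Hold}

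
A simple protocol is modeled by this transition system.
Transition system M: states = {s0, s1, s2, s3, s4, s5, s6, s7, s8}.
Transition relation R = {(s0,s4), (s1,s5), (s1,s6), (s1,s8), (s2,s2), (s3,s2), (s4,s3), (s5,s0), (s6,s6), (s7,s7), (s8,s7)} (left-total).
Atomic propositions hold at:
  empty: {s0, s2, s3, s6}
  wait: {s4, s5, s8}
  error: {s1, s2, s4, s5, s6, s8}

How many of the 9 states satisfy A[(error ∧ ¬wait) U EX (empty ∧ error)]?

4

Sat(¬wait) = {s0, s1, s2, s3, s6, s7}
Sat(error ∧ ¬wait) = {s1, s2, s6}
Sat(empty ∧ error) = {s2, s6}
Sat(EX (empty ∧ error)) = {s : some successor in {s2, s6}} = {s1, s2, s3, s6}
A[(error ∧ ¬wait) U EX (empty ∧ error)]: least fixpoint, start Z0 = Sat(EX (empty ∧ error)) = {s1, s2, s3, s6}, add states in Sat(error ∧ ¬wait) with every successor in Z. Already a fixed point.
Sat(A[(error ∧ ¬wait) U EX (empty ∧ error)]) = {s1, s2, s3, s6}
|Sat(A[(error ∧ ¬wait) U EX (empty ∧ error)])| = |{s1, s2, s3, s6}| = 4.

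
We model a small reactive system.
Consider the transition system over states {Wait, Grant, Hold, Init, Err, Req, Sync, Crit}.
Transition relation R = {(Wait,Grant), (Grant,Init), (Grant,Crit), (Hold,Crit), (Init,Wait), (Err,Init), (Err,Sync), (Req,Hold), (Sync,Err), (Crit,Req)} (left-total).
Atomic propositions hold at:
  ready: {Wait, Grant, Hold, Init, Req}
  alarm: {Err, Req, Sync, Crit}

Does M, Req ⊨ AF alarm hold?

Yes

AF alarm: least fixpoint, start Z0 = {Err, Req, Sync, Crit}, add states with every successor in Z. Z1 = {Hold, Err, Req, Sync, Crit}; fixed.
Sat(AF alarm) = {Hold, Err, Req, Sync, Crit}
Req ∈ Sat(AF alarm) = {Hold, Err, Req, Sync, Crit}, so the formula holds at Req.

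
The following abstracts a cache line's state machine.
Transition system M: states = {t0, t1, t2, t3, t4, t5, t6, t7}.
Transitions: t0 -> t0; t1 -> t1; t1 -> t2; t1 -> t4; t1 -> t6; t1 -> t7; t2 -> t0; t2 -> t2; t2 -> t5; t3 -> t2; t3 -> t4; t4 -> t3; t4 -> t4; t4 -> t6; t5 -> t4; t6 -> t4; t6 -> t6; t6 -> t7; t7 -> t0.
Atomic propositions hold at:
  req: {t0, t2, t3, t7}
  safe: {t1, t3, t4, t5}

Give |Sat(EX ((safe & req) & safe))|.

Sat(safe & req) = {t3}
Sat((safe & req) & safe) = {t3}
Sat(EX ((safe & req) & safe)) = {s : some successor in {t3}} = {t4}
|Sat(EX ((safe & req) & safe))| = |{t4}| = 1.

1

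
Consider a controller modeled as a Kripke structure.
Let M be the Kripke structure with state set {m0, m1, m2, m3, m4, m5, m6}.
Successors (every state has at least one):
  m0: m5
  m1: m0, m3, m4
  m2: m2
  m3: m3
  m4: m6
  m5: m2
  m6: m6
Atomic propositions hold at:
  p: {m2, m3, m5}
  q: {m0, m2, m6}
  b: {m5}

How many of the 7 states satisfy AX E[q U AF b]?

AF b: least fixpoint, start Z0 = {m5}, add states with every successor in Z. Z1 = {m0, m5}; fixed.
Sat(AF b) = {m0, m5}
E[q U AF b]: least fixpoint, start Z0 = Sat(AF b) = {m0, m5}, add states in Sat(q) with some successor in Z. Already a fixed point.
Sat(E[q U AF b]) = {m0, m5}
Sat(AX E[q U AF b]) = {s : every successor in {m0, m5}} = {m0}
|Sat(AX E[q U AF b])| = |{m0}| = 1.

1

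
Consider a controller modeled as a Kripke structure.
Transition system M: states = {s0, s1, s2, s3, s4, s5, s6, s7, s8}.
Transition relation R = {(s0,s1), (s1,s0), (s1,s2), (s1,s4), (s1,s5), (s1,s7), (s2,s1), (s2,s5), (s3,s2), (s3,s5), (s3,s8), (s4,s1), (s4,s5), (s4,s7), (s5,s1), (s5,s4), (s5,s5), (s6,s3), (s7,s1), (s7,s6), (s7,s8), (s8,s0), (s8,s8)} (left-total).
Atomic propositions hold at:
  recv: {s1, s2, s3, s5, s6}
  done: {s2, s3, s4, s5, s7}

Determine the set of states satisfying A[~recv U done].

Sat(~recv) = {s0, s4, s7, s8}
A[~recv U done]: least fixpoint, start Z0 = Sat(done) = {s2, s3, s4, s5, s7}, add states in Sat(~recv) with every successor in Z. Already a fixed point.
Sat(A[~recv U done]) = {s2, s3, s4, s5, s7}

{s2, s3, s4, s5, s7}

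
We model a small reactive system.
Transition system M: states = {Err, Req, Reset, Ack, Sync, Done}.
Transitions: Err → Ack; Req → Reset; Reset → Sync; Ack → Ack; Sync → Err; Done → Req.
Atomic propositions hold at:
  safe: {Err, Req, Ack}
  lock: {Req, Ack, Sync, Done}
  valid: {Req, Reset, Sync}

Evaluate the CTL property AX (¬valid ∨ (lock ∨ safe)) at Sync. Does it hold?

Yes

Sat(¬valid) = {Err, Ack, Done}
Sat(lock ∨ safe) = {Err, Req, Ack, Sync, Done}
Sat(¬valid ∨ (lock ∨ safe)) = {Err, Req, Ack, Sync, Done}
Sat(AX (¬valid ∨ (lock ∨ safe))) = {s : every successor in {Err, Req, Ack, Sync, Done}} = {Err, Reset, Ack, Sync, Done}
Sync ∈ Sat(AX (¬valid ∨ (lock ∨ safe))) = {Err, Reset, Ack, Sync, Done}, so the formula holds at Sync.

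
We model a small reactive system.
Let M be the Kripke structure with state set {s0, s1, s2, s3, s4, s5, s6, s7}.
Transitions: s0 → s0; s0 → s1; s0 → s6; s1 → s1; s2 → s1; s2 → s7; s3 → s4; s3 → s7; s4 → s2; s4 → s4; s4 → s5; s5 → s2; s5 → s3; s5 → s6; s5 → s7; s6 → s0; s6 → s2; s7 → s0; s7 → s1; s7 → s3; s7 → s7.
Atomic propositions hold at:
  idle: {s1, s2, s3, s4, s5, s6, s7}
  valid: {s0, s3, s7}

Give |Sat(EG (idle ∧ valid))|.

2

Sat(idle ∧ valid) = {s3, s7}
EG (idle ∧ valid): greatest fixpoint, start Z0 = {s3, s7}, keep only states in Sat with some successor in Z. Already a fixed point.
Sat(EG (idle ∧ valid)) = {s3, s7}
|Sat(EG (idle ∧ valid))| = |{s3, s7}| = 2.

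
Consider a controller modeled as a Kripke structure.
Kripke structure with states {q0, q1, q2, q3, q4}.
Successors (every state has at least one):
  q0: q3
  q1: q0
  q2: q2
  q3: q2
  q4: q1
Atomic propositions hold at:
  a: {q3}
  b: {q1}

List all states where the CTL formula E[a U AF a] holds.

{q0, q1, q3, q4}

AF a: least fixpoint, start Z0 = {q3}, add states with every successor in Z. Z1 = {q0, q3}; Z2 = {q0, q1, q3}; Z3 = {q0, q1, q3, q4}; fixed.
Sat(AF a) = {q0, q1, q3, q4}
E[a U AF a]: least fixpoint, start Z0 = Sat(AF a) = {q0, q1, q3, q4}, add states in Sat(a) with some successor in Z. Already a fixed point.
Sat(E[a U AF a]) = {q0, q1, q3, q4}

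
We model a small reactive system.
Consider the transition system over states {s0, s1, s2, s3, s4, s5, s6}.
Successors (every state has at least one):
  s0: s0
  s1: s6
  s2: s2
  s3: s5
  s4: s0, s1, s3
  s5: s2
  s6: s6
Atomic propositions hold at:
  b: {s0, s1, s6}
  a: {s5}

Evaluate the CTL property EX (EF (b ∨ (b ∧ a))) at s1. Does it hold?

Yes

Sat(b ∧ a) = ∅
Sat(b ∨ (b ∧ a)) = {s0, s1, s6}
EF (b ∨ (b ∧ a)): least fixpoint, start Z0 = {s0, s1, s6}, add states with some successor in Z. Z1 = {s0, s1, s4, s6}; fixed.
Sat(EF (b ∨ (b ∧ a))) = {s0, s1, s4, s6}
Sat(EX (EF (b ∨ (b ∧ a)))) = {s : some successor in {s0, s1, s4, s6}} = {s0, s1, s4, s6}
s1 ∈ Sat(EX (EF (b ∨ (b ∧ a)))) = {s0, s1, s4, s6}, so the formula holds at s1.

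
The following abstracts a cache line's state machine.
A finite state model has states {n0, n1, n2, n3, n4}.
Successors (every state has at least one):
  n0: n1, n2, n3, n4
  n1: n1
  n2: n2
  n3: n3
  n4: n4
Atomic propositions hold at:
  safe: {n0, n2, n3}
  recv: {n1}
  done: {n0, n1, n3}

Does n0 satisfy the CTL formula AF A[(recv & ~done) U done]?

Yes

Sat(~done) = {n2, n4}
Sat(recv & ~done) = ∅
A[(recv & ~done) U done]: least fixpoint, start Z0 = Sat(done) = {n0, n1, n3}, add states in Sat(recv & ~done) with every successor in Z. Already a fixed point.
Sat(A[(recv & ~done) U done]) = {n0, n1, n3}
AF A[(recv & ~done) U done]: least fixpoint, start Z0 = {n0, n1, n3}, add states with every successor in Z. Already a fixed point.
Sat(AF A[(recv & ~done) U done]) = {n0, n1, n3}
n0 ∈ Sat(AF A[(recv & ~done) U done]) = {n0, n1, n3}, so the formula holds at n0.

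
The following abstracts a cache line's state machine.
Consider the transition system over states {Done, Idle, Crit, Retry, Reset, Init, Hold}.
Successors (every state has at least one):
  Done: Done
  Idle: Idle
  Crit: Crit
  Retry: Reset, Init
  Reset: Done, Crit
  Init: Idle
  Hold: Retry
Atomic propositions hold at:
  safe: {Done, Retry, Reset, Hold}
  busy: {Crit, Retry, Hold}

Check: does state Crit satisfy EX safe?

Sat(EX safe) = {s : some successor in {Done, Retry, Reset, Hold}} = {Done, Retry, Reset, Hold}
Crit ∉ Sat(EX safe) = {Done, Retry, Reset, Hold}, so the formula does not hold at Crit.

No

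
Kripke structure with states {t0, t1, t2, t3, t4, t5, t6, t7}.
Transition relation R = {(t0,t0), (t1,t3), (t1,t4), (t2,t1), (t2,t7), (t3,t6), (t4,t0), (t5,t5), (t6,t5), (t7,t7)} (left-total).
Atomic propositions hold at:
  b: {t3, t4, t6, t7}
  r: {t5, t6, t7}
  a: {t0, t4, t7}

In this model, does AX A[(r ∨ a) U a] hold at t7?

Sat(r ∨ a) = {t0, t4, t5, t6, t7}
A[(r ∨ a) U a]: least fixpoint, start Z0 = Sat(a) = {t0, t4, t7}, add states in Sat(r ∨ a) with every successor in Z. Already a fixed point.
Sat(A[(r ∨ a) U a]) = {t0, t4, t7}
Sat(AX A[(r ∨ a) U a]) = {s : every successor in {t0, t4, t7}} = {t0, t4, t7}
t7 ∈ Sat(AX A[(r ∨ a) U a]) = {t0, t4, t7}, so the formula holds at t7.

Yes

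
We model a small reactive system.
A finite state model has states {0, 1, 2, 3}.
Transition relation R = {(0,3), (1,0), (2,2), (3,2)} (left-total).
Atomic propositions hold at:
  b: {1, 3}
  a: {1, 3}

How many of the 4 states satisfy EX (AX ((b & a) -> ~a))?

Sat(b & a) = {1, 3}
Sat(~a) = {0, 2}
Sat((b & a) -> ~a) = {0, 2}
Sat(AX ((b & a) -> ~a)) = {s : every successor in {0, 2}} = {1, 2, 3}
Sat(EX (AX ((b & a) -> ~a))) = {s : some successor in {1, 2, 3}} = {0, 2, 3}
|Sat(EX (AX ((b & a) -> ~a)))| = |{0, 2, 3}| = 3.

3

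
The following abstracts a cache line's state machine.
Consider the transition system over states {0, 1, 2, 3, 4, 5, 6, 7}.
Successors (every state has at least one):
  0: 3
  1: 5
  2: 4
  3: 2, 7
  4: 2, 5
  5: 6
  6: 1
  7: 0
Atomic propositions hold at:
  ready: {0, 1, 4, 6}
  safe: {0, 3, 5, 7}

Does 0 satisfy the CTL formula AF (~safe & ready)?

Sat(~safe) = {1, 2, 4, 6}
Sat(~safe & ready) = {1, 4, 6}
AF (~safe & ready): least fixpoint, start Z0 = {1, 4, 6}, add states with every successor in Z. Z1 = {1, 2, 4, 5, 6}; fixed.
Sat(AF (~safe & ready)) = {1, 2, 4, 5, 6}
0 ∉ Sat(AF (~safe & ready)) = {1, 2, 4, 5, 6}, so the formula does not hold at 0.

No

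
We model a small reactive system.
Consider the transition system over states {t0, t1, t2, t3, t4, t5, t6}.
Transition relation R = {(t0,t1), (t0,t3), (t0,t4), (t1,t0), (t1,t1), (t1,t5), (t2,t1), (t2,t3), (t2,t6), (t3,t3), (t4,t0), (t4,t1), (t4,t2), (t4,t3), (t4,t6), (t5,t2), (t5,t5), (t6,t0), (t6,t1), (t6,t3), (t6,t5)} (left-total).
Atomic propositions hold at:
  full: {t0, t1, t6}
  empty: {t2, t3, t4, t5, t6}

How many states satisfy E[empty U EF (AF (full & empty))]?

Sat(full & empty) = {t6}
AF (full & empty): least fixpoint, start Z0 = {t6}, add states with every successor in Z. Already a fixed point.
Sat(AF (full & empty)) = {t6}
EF (AF (full & empty)): least fixpoint, start Z0 = {t6}, add states with some successor in Z. Z1 = {t2, t4, t6}; Z2 = {t0, t2, t4, t5, t6}; Z3 = {t0, t1, t2, t4, t5, t6}; fixed.
Sat(EF (AF (full & empty))) = {t0, t1, t2, t4, t5, t6}
E[empty U EF (AF (full & empty))]: least fixpoint, start Z0 = Sat(EF (AF (full & empty))) = {t0, t1, t2, t4, t5, t6}, add states in Sat(empty) with some successor in Z. Already a fixed point.
Sat(E[empty U EF (AF (full & empty))]) = {t0, t1, t2, t4, t5, t6}
|Sat(E[empty U EF (AF (full & empty))])| = |{t0, t1, t2, t4, t5, t6}| = 6.

6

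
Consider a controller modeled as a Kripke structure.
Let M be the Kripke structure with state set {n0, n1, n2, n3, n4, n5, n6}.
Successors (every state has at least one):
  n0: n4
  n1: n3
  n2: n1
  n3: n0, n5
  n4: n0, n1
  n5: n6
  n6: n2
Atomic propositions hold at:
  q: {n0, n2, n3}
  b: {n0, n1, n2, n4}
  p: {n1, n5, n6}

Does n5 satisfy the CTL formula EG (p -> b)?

Sat(p -> b) = {n0, n1, n2, n3, n4}
EG (p -> b): greatest fixpoint, start Z0 = {n0, n1, n2, n3, n4}, keep only states in Sat with some successor in Z. Already a fixed point.
Sat(EG (p -> b)) = {n0, n1, n2, n3, n4}
n5 ∉ Sat(EG (p -> b)) = {n0, n1, n2, n3, n4}, so the formula does not hold at n5.

No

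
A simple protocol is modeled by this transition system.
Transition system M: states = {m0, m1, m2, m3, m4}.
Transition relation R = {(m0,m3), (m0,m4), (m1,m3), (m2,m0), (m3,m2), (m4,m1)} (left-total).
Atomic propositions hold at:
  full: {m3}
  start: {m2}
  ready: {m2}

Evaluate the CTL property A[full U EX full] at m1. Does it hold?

Yes

Sat(EX full) = {s : some successor in {m3}} = {m0, m1}
A[full U EX full]: least fixpoint, start Z0 = Sat(EX full) = {m0, m1}, add states in Sat(full) with every successor in Z. Already a fixed point.
Sat(A[full U EX full]) = {m0, m1}
m1 ∈ Sat(A[full U EX full]) = {m0, m1}, so the formula holds at m1.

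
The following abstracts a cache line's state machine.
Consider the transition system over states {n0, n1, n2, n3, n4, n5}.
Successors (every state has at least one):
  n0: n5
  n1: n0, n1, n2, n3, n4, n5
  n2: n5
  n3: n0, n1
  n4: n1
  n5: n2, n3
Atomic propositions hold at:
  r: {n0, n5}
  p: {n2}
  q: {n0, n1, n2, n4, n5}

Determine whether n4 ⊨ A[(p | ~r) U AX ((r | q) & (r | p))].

No

Sat(~r) = {n1, n2, n3, n4}
Sat(p | ~r) = {n1, n2, n3, n4}
Sat(r | q) = {n0, n1, n2, n4, n5}
Sat(r | p) = {n0, n2, n5}
Sat((r | q) & (r | p)) = {n0, n2, n5}
Sat(AX ((r | q) & (r | p))) = {s : every successor in {n0, n2, n5}} = {n0, n2}
A[(p | ~r) U AX ((r | q) & (r | p))]: least fixpoint, start Z0 = Sat(AX ((r | q) & (r | p))) = {n0, n2}, add states in Sat(p | ~r) with every successor in Z. Already a fixed point.
Sat(A[(p | ~r) U AX ((r | q) & (r | p))]) = {n0, n2}
n4 ∉ Sat(A[(p | ~r) U AX ((r | q) & (r | p))]) = {n0, n2}, so the formula does not hold at n4.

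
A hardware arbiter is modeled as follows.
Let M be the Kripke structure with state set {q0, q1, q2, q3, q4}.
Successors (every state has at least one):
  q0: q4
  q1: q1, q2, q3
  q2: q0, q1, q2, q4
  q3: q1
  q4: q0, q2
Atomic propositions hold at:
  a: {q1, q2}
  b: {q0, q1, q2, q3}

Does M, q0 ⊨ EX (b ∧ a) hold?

No

Sat(b ∧ a) = {q1, q2}
Sat(EX (b ∧ a)) = {s : some successor in {q1, q2}} = {q1, q2, q3, q4}
q0 ∉ Sat(EX (b ∧ a)) = {q1, q2, q3, q4}, so the formula does not hold at q0.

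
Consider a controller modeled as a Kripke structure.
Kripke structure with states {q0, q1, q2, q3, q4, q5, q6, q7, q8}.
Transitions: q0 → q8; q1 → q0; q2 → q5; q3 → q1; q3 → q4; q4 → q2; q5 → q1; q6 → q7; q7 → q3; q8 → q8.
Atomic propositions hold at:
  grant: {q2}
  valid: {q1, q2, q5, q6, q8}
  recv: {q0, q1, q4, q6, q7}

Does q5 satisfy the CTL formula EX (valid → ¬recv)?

No

Sat(¬recv) = {q2, q3, q5, q8}
Sat(valid → ¬recv) = {q0, q2, q3, q4, q5, q7, q8}
Sat(EX (valid → ¬recv)) = {s : some successor in {q0, q2, q3, q4, q5, q7, q8}} = {q0, q1, q2, q3, q4, q6, q7, q8}
q5 ∉ Sat(EX (valid → ¬recv)) = {q0, q1, q2, q3, q4, q6, q7, q8}, so the formula does not hold at q5.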